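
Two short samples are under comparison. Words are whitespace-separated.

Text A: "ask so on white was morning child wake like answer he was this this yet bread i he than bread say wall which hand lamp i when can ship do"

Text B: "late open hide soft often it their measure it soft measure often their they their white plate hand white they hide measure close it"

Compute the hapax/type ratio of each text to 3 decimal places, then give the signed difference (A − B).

A: hapax=20, V=25, ratio=0.800
B: hapax=5, V=13, ratio=0.385
Difference = 0.800 − 0.385 = 0.415

0.415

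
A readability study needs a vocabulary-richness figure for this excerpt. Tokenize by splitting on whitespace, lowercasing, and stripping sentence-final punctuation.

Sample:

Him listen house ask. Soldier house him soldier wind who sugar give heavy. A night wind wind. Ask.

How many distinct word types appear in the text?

Distinct types: {a, ask, give, heavy, him, house, listen, night, soldier, sugar, who, wind}
V = 12

12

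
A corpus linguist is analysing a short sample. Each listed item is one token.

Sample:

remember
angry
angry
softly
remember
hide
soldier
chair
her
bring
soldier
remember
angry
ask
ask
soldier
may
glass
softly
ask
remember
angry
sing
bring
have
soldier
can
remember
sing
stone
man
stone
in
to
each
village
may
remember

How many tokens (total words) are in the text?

Tokens: remember, angry, angry, softly, remember, hide, soldier, chair, her, bring, soldier, remember, angry, ask, ask, soldier, may, glass, softly, ask, remember, angry, sing, bring, have, soldier, can, remember, sing, stone, man, stone, in, to, each, village, may, remember
N = 38

38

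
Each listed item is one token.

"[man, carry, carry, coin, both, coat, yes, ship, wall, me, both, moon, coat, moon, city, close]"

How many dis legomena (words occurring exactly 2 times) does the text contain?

4

Frequencies: carry:2, both:2, coat:2, moon:2, man:1, coin:1, yes:1, ship:1, wall:1, me:1, city:1, close:1
Words with frequency 2: both, carry, coat, moon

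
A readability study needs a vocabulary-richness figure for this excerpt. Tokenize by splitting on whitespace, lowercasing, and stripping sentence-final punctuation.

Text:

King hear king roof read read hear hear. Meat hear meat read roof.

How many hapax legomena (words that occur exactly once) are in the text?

Frequencies: hear:4, read:3, king:2, roof:2, meat:2
Hapax (freq=1): (none)

0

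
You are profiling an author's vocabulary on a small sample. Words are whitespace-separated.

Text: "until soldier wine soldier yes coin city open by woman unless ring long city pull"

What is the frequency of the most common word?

Frequencies: soldier:2, city:2, until:1, wine:1, yes:1, coin:1, open:1, by:1, woman:1, unless:1, ring:1, long:1, pull:1
Most common: 'soldier' with frequency 2.

2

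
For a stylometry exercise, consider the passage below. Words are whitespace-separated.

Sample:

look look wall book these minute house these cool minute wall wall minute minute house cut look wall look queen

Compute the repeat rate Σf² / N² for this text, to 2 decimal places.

0.15

Frequencies: look:4, wall:4, minute:4, these:2, house:2, book:1, cool:1, cut:1, queen:1
Σf² = 60; N² = 400
Repeat rate = 60 / 400 = 0.15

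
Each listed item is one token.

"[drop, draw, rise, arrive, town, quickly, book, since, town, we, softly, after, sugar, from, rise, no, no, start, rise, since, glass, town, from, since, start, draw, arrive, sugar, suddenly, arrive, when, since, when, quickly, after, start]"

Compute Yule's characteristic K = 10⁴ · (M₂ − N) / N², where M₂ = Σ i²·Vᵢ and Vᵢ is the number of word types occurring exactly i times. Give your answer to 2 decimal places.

Frequencies: since:4, rise:3, arrive:3, town:3, start:3, draw:2, quickly:2, after:2, sugar:2, from:2, no:2, when:2, drop:1, book:1, we:1, softly:1, glass:1, suddenly:1
N = 36. Frequency spectrum: V_1=6, V_2=7, V_3=4, V_4=1
M₂ = 1²·6 + 2²·7 + 3²·4 + 4²·1 = 86
K = 10000 × (86 − 36) / 36² = 385.80

385.80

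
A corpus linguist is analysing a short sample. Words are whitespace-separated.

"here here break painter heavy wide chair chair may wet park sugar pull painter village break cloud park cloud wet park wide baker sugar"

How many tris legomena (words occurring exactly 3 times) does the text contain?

1

Frequencies: park:3, here:2, break:2, painter:2, wide:2, chair:2, wet:2, sugar:2, cloud:2, heavy:1, may:1, pull:1, village:1, baker:1
Words with frequency 3: park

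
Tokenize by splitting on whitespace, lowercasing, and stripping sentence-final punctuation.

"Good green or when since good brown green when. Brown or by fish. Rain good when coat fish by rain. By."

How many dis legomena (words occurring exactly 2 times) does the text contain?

Frequencies: good:3, when:3, by:3, green:2, or:2, brown:2, fish:2, rain:2, since:1, coat:1
Words with frequency 2: brown, fish, green, or, rain

5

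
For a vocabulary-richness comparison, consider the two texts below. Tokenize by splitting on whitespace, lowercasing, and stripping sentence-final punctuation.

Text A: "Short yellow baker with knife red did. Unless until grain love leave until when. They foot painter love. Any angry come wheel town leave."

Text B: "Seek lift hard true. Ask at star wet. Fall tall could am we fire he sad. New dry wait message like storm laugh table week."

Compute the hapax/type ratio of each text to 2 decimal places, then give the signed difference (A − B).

-0.14

A: hapax=18, V=21, ratio=0.86
B: hapax=25, V=25, ratio=1.00
Difference = 0.86 − 1.00 = -0.14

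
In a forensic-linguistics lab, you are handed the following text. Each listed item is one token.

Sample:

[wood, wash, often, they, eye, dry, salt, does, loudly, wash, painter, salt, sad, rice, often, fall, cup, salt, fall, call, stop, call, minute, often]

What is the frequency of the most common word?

3

Frequencies: often:3, salt:3, wash:2, fall:2, call:2, wood:1, they:1, eye:1, dry:1, does:1, loudly:1, painter:1, sad:1, rice:1, cup:1, stop:1, minute:1
Most common: 'often' with frequency 3.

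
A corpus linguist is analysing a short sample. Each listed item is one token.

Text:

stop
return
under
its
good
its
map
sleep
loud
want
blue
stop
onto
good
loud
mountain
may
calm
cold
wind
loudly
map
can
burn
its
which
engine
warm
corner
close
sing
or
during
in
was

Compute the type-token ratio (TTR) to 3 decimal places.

N = 35 tokens, V = 29 types.
TTR = V / N = 29 / 35 = 0.829

0.829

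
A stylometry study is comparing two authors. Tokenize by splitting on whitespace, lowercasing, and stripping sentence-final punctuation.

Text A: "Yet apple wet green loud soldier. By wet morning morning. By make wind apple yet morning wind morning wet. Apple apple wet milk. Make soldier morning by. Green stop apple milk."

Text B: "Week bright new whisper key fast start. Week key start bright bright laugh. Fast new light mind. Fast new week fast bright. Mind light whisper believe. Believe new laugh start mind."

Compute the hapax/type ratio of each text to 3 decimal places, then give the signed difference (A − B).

A: hapax=2, V=12, ratio=0.167
B: hapax=0, V=11, ratio=0.000
Difference = 0.167 − 0.000 = 0.167

0.167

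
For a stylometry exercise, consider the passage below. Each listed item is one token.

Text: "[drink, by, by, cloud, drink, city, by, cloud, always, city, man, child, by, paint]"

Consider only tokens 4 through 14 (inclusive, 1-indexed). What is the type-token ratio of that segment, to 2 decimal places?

0.73

Segment tokens 4–14: cloud, drink, city, by, cloud, always, city, man, child, by, paint
Segment N = 11, segment V = 8.
TTR = 8 / 11 = 0.73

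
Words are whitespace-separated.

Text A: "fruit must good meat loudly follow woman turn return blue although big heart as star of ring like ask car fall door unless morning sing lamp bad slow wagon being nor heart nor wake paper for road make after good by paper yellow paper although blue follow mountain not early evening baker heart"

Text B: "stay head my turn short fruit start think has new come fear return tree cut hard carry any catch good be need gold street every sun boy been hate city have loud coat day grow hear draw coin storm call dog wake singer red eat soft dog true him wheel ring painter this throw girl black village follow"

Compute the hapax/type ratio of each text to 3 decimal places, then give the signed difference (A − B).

-0.141

A: hapax=37, V=44, ratio=0.841
B: hapax=56, V=57, ratio=0.982
Difference = 0.841 − 0.982 = -0.141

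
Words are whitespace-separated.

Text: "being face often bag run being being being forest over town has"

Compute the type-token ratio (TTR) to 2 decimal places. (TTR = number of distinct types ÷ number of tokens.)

0.75

N = 12 tokens, V = 9 types.
TTR = V / N = 9 / 12 = 0.75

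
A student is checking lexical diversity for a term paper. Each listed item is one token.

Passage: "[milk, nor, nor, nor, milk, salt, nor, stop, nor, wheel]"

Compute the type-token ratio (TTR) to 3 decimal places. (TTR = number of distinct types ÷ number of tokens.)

0.500

N = 10 tokens, V = 5 types.
TTR = V / N = 5 / 10 = 0.500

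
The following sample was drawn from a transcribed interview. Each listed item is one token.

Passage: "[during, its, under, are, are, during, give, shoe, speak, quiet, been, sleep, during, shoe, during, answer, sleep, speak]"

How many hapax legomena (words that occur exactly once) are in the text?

6

Frequencies: during:4, are:2, shoe:2, speak:2, sleep:2, its:1, under:1, give:1, quiet:1, been:1, answer:1
Hapax (freq=1): answer, been, give, its, quiet, under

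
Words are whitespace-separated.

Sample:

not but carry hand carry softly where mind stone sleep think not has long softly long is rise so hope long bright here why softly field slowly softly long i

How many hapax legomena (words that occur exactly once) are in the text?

18

Frequencies: softly:4, long:4, not:2, carry:2, but:1, hand:1, where:1, mind:1, stone:1, sleep:1, think:1, has:1, is:1, rise:1, so:1, hope:1, bright:1, here:1, why:1, field:1, … (2 more, each freq 1)
Hapax (freq=1): bright, but, field, hand, has, here, hope, i, is, mind, rise, sleep, slowly, so, stone, think, where, why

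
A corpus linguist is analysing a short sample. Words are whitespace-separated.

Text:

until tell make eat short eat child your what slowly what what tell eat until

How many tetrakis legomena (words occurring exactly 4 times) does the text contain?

Frequencies: eat:3, what:3, until:2, tell:2, make:1, short:1, child:1, your:1, slowly:1
Words with frequency 4: (none)

0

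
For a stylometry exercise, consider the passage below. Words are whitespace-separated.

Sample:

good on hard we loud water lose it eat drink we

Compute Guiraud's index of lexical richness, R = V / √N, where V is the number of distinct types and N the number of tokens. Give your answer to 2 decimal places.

3.02

N = 11, V = 10.
√N = 3.316625
R = 10 / 3.316625 = 3.02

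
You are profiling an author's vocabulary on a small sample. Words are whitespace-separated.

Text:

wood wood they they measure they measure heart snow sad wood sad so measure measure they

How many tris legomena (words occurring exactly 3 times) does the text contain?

1

Frequencies: they:4, measure:4, wood:3, sad:2, heart:1, snow:1, so:1
Words with frequency 3: wood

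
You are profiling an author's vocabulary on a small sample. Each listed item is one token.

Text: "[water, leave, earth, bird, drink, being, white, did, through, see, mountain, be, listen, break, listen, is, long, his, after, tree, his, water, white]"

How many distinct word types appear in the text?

19

Distinct types: {after, be, being, bird, break, did, drink, earth, his, is, leave, listen, long, mountain, see, through, tree, water, white}
V = 19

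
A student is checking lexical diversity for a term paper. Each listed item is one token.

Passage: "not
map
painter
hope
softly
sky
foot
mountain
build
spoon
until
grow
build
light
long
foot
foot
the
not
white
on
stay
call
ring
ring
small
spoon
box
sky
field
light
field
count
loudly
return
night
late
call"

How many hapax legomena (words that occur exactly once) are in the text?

Frequencies: foot:3, not:2, sky:2, build:2, spoon:2, light:2, call:2, ring:2, field:2, map:1, painter:1, hope:1, softly:1, mountain:1, until:1, grow:1, long:1, the:1, white:1, on:1, … (8 more, each freq 1)
Hapax (freq=1): box, count, grow, hope, late, long, loudly, map, mountain, night, on, painter, return, small, softly, stay, the, until, white

19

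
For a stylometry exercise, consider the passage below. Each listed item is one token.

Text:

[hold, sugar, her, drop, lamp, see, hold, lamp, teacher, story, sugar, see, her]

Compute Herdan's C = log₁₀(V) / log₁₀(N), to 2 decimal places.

0.81

N = 13, V = 8.
log₁₀(V) = 0.903090, log₁₀(N) = 1.113943
C = 0.903090 / 1.113943 = 0.81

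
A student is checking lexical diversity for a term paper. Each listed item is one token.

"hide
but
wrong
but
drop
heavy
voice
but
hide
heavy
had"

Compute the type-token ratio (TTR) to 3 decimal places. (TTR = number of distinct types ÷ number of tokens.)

N = 11 tokens, V = 7 types.
TTR = V / N = 7 / 11 = 0.636

0.636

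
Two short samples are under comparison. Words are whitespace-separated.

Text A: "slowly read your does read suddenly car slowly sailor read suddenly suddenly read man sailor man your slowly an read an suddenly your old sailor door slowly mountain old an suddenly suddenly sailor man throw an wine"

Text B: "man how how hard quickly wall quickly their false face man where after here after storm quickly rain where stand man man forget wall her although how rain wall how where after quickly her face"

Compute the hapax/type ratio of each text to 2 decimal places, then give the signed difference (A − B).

A: hapax=6, V=14, ratio=0.43
B: hapax=8, V=17, ratio=0.47
Difference = 0.43 − 0.47 = -0.04

-0.04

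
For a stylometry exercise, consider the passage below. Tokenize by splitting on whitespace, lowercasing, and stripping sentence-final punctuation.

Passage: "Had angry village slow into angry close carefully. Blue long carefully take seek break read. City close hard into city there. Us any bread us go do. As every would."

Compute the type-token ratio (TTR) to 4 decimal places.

N = 30 tokens, V = 24 types.
TTR = V / N = 24 / 30 = 0.8000

0.8000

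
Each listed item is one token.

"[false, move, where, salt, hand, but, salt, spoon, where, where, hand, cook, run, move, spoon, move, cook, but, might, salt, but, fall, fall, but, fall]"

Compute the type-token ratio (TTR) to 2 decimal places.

N = 25 tokens, V = 11 types.
TTR = V / N = 11 / 25 = 0.44

0.44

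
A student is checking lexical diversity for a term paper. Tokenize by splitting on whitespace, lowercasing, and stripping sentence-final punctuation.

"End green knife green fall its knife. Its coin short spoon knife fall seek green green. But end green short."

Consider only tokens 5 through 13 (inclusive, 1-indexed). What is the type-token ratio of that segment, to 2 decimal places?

Segment tokens 5–13: fall, its, knife, its, coin, short, spoon, knife, fall
Segment N = 9, segment V = 6.
TTR = 6 / 9 = 0.67

0.67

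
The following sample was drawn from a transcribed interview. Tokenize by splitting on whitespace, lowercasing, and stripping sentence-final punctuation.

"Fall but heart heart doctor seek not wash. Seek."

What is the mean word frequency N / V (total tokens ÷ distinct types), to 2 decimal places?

1.29

N = 9 tokens, V = 7 types.
Mean frequency = N / V = 9 / 7 = 1.29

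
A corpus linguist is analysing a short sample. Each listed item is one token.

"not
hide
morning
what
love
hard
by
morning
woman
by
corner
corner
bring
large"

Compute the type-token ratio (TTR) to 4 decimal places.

0.7857

N = 14 tokens, V = 11 types.
TTR = V / N = 11 / 14 = 0.7857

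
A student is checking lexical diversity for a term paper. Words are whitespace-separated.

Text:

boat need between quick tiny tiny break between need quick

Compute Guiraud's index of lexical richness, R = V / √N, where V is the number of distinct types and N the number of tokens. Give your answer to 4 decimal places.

N = 10, V = 6.
√N = 3.162278
R = 6 / 3.162278 = 1.8974

1.8974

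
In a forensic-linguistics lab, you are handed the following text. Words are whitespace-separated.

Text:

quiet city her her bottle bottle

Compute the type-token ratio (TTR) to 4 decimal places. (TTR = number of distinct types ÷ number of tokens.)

0.6667

N = 6 tokens, V = 4 types.
TTR = V / N = 4 / 6 = 0.6667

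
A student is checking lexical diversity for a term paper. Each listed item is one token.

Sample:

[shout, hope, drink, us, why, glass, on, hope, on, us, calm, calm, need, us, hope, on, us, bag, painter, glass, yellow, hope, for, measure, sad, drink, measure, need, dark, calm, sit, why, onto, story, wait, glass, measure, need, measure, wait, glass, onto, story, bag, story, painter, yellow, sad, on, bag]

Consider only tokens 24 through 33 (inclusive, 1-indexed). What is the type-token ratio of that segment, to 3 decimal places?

0.900

Segment tokens 24–33: measure, sad, drink, measure, need, dark, calm, sit, why, onto
Segment N = 10, segment V = 9.
TTR = 9 / 10 = 0.900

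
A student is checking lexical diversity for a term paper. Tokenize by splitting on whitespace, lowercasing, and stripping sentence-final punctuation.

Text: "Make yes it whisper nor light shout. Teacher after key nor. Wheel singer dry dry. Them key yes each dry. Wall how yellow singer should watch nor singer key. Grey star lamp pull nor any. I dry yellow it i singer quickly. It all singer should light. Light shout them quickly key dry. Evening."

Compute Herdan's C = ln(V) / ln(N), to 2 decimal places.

N = 54, V = 29.
ln(V) = 3.367296, ln(N) = 3.988984
C = 3.367296 / 3.988984 = 0.84

0.84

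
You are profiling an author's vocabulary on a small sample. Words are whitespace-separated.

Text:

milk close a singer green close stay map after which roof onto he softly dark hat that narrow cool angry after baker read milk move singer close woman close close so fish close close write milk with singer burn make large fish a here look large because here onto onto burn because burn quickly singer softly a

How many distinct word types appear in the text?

34

Distinct types: {a, after, angry, baker, because, burn, close, cool, dark, fish, green, hat, he, here, large, look, make, map, milk, move, narrow, onto, quickly, read, roof, singer, so, softly, stay, that, which, with, woman, write}
V = 34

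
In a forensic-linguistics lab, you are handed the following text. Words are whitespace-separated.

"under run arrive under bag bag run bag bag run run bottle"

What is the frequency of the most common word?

Frequencies: run:4, bag:4, under:2, arrive:1, bottle:1
Most common: 'run' with frequency 4.

4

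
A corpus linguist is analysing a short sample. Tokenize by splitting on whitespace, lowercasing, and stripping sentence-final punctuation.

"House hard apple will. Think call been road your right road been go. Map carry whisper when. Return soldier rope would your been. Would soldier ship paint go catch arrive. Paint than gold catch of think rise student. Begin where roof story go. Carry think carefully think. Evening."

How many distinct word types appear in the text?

34

Distinct types: {apple, arrive, been, begin, call, carefully, carry, catch, evening, go, gold, hard, house, map, of, paint, return, right, rise, road, roof, rope, ship, soldier, story, student, than, think, when, where, whisper, will, would, your}
V = 34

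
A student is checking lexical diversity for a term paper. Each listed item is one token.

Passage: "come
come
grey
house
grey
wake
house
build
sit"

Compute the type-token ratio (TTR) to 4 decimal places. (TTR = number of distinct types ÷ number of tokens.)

0.6667

N = 9 tokens, V = 6 types.
TTR = V / N = 6 / 9 = 0.6667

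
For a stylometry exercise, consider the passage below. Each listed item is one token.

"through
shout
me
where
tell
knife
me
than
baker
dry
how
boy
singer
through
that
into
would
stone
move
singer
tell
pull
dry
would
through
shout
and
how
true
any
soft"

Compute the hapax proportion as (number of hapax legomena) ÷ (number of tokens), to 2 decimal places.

Frequencies: through:3, shout:2, me:2, tell:2, dry:2, how:2, singer:2, would:2, where:1, knife:1, than:1, baker:1, boy:1, that:1, into:1, stone:1, move:1, pull:1, and:1, true:1, … (2 more, each freq 1)
Hapax count = 14; token count = 31.
Ratio = 14 / 31 = 0.45

0.45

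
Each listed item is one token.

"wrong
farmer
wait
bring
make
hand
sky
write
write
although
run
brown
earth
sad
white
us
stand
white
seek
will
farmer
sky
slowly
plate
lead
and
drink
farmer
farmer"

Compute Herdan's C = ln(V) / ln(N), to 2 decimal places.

0.93

N = 29, V = 23.
ln(V) = 3.135494, ln(N) = 3.367296
C = 3.135494 / 3.367296 = 0.93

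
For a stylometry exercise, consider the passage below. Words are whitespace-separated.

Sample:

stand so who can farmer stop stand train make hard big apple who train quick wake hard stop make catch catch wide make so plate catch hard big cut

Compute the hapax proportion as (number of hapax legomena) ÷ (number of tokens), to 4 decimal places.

0.2759

Frequencies: make:3, hard:3, catch:3, stand:2, so:2, who:2, stop:2, train:2, big:2, can:1, farmer:1, apple:1, quick:1, wake:1, wide:1, plate:1, cut:1
Hapax count = 8; token count = 29.
Ratio = 8 / 29 = 0.2759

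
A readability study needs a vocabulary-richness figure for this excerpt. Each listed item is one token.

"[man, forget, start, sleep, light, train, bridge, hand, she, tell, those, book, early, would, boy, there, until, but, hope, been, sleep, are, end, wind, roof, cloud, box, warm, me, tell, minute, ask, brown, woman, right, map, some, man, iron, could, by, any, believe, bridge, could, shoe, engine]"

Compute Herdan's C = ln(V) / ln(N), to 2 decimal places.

N = 47, V = 42.
ln(V) = 3.737670, ln(N) = 3.850148
C = 3.737670 / 3.850148 = 0.97

0.97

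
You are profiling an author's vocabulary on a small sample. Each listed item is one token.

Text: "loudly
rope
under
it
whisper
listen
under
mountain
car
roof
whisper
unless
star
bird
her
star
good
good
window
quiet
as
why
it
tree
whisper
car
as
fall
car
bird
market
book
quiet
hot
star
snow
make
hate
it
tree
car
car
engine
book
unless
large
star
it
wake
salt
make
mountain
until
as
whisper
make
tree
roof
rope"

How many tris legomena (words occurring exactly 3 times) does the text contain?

Frequencies: car:5, it:4, whisper:4, star:4, as:3, tree:3, make:3, rope:2, under:2, mountain:2, roof:2, unless:2, bird:2, good:2, quiet:2, book:2, loudly:1, listen:1, her:1, window:1, … (11 more, each freq 1)
Words with frequency 3: as, make, tree

3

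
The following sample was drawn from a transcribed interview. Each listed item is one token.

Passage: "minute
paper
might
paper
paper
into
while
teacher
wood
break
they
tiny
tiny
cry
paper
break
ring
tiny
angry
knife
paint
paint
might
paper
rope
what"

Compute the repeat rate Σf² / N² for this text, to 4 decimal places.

Frequencies: paper:5, tiny:3, might:2, break:2, paint:2, minute:1, into:1, while:1, teacher:1, wood:1, they:1, cry:1, ring:1, angry:1, knife:1, rope:1, what:1
Σf² = 58; N² = 676
Repeat rate = 58 / 676 = 0.0858

0.0858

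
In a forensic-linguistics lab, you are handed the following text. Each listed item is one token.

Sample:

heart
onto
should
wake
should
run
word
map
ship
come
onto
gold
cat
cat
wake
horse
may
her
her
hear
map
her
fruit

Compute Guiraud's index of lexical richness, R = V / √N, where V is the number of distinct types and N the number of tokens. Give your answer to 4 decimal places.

N = 23, V = 16.
√N = 4.795832
R = 16 / 4.795832 = 3.3362

3.3362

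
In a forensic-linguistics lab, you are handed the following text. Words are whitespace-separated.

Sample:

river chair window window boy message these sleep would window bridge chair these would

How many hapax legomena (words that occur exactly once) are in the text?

Frequencies: window:3, chair:2, these:2, would:2, river:1, boy:1, message:1, sleep:1, bridge:1
Hapax (freq=1): boy, bridge, message, river, sleep

5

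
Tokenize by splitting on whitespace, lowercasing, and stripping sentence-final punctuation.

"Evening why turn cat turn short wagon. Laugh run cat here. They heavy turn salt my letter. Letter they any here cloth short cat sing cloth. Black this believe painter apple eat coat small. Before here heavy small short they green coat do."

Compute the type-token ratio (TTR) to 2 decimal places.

N = 43 tokens, V = 28 types.
TTR = V / N = 28 / 43 = 0.65

0.65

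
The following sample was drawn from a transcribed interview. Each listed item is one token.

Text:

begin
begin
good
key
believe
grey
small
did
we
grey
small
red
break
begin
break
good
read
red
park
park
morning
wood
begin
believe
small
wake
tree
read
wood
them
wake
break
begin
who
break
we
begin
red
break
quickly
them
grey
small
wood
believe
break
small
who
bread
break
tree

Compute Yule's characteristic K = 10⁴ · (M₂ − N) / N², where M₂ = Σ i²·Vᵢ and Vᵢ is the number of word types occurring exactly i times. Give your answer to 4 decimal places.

Frequencies: break:7, begin:6, small:5, believe:3, grey:3, red:3, wood:3, good:2, we:2, read:2, park:2, wake:2, tree:2, them:2, who:2, key:1, did:1, morning:1, quickly:1, bread:1
N = 51. Frequency spectrum: V_1=5, V_2=8, V_3=4, V_5=1, V_6=1, V_7=1
M₂ = 1²·5 + 2²·8 + 3²·4 + 5²·1 + 6²·1 + 7²·1 = 183
K = 10000 × (183 − 51) / 51² = 507.4971

507.4971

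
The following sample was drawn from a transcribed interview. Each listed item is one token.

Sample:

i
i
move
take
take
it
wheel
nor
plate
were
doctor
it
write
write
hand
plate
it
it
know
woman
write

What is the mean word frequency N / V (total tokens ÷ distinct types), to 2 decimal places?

N = 21 tokens, V = 13 types.
Mean frequency = N / V = 21 / 13 = 1.62

1.62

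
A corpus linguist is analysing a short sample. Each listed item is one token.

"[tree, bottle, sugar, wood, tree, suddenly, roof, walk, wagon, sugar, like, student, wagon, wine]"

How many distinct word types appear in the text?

Distinct types: {bottle, like, roof, student, suddenly, sugar, tree, wagon, walk, wine, wood}
V = 11

11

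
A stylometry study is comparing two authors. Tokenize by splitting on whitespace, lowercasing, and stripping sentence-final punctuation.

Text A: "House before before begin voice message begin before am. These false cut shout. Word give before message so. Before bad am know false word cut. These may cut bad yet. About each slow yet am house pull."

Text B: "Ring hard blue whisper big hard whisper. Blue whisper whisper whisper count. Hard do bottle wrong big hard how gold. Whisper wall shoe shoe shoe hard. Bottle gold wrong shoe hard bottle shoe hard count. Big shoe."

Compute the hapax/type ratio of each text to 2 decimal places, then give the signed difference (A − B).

0.17

A: hapax=10, V=21, ratio=0.48
B: hapax=4, V=13, ratio=0.31
Difference = 0.48 − 0.31 = 0.17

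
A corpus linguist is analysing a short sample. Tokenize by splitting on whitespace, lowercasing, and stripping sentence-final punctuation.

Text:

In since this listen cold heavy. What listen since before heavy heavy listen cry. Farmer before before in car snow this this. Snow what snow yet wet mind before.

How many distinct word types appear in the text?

15

Distinct types: {before, car, cold, cry, farmer, heavy, in, listen, mind, since, snow, this, wet, what, yet}
V = 15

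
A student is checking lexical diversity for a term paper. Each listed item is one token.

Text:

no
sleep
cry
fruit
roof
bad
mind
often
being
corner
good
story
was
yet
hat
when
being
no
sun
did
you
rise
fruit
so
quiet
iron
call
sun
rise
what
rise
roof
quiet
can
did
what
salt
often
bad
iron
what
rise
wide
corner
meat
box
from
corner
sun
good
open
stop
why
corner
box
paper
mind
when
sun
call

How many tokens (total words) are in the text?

Tokens: no, sleep, cry, fruit, roof, bad, mind, often, being, corner, good, story, was, yet, hat, when, being, no, sun, did, you, rise, fruit, so, quiet, iron, call, sun, rise, what, rise, roof, quiet, can, did, what, salt, often, bad, iron, what, rise, wide, corner, meat, box, from, corner, sun, good, open, stop, why, corner, box, paper, mind, when, sun, call
N = 60

60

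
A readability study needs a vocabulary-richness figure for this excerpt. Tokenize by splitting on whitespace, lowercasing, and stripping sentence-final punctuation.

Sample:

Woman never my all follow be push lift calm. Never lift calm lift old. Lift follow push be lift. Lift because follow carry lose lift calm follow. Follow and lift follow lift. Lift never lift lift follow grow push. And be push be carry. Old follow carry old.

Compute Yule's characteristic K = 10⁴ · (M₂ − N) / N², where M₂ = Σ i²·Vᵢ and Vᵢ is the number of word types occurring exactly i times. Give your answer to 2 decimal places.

1032.99

Frequencies: lift:12, follow:8, be:4, push:4, never:3, calm:3, old:3, carry:3, and:2, woman:1, my:1, all:1, because:1, lose:1, grow:1
N = 48. Frequency spectrum: V_1=6, V_2=1, V_3=4, V_4=2, V_8=1, V_12=1
M₂ = 1²·6 + 2²·1 + 3²·4 + 4²·2 + 8²·1 + 12²·1 = 286
K = 10000 × (286 − 48) / 48² = 1032.99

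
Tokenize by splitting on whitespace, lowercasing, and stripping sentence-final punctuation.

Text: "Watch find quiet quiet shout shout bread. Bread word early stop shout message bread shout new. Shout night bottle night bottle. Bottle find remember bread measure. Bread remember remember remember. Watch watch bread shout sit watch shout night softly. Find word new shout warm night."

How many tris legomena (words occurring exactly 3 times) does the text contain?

2

Frequencies: shout:8, bread:6, watch:4, night:4, remember:4, find:3, bottle:3, quiet:2, word:2, new:2, early:1, stop:1, message:1, measure:1, sit:1, softly:1, warm:1
Words with frequency 3: bottle, find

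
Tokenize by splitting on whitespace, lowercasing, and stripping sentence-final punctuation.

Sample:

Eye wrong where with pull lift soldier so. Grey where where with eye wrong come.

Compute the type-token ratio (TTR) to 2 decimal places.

N = 15 tokens, V = 10 types.
TTR = V / N = 10 / 15 = 0.67

0.67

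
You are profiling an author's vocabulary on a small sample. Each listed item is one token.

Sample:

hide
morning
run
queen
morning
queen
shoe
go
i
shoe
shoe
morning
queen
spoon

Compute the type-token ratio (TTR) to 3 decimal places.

0.571

N = 14 tokens, V = 8 types.
TTR = V / N = 8 / 14 = 0.571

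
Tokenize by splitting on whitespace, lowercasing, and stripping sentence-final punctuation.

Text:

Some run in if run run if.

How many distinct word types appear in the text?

Distinct types: {if, in, run, some}
V = 4

4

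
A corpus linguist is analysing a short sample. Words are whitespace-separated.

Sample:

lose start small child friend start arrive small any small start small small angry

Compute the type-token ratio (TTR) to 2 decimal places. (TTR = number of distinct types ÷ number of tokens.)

0.57

N = 14 tokens, V = 8 types.
TTR = V / N = 8 / 14 = 0.57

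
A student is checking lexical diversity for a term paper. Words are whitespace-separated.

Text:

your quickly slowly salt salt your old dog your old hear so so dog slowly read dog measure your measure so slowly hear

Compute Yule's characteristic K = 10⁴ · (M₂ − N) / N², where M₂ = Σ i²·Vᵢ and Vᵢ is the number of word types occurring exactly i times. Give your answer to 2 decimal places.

718.34

Frequencies: your:4, slowly:3, dog:3, so:3, salt:2, old:2, hear:2, measure:2, quickly:1, read:1
N = 23. Frequency spectrum: V_1=2, V_2=4, V_3=3, V_4=1
M₂ = 1²·2 + 2²·4 + 3²·3 + 4²·1 = 61
K = 10000 × (61 − 23) / 23² = 718.34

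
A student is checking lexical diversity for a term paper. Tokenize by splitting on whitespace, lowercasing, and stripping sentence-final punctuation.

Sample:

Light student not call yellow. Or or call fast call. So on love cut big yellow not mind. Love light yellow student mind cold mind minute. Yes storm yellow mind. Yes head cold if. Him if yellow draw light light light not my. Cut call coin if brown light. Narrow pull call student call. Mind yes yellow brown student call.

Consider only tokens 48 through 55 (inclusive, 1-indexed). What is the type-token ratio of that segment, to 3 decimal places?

0.875

Segment tokens 48–55: brown, light, narrow, pull, call, student, call, mind
Segment N = 8, segment V = 7.
TTR = 7 / 8 = 0.875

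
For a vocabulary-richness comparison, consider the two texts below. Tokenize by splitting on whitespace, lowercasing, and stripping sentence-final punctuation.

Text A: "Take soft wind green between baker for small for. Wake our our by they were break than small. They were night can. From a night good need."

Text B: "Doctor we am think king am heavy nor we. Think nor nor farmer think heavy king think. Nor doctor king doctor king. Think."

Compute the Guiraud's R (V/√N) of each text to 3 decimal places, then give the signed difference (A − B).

2.373

A: V=21, N=27, R=4.041
B: V=8, N=23, R=1.668
Difference = 4.041 − 1.668 = 2.373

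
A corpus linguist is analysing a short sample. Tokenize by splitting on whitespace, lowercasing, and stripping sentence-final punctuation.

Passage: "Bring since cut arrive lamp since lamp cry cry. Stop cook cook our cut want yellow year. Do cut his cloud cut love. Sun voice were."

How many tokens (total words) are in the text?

26

Tokens: bring, since, cut, arrive, lamp, since, lamp, cry, cry, stop, cook, cook, our, cut, want, yellow, year, do, cut, his, cloud, cut, love, sun, voice, were
N = 26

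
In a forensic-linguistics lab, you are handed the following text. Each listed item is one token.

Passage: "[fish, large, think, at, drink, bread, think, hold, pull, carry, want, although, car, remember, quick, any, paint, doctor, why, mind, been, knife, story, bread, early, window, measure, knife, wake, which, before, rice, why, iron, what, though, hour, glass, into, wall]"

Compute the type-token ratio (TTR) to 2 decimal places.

0.90

N = 40 tokens, V = 36 types.
TTR = V / N = 36 / 40 = 0.90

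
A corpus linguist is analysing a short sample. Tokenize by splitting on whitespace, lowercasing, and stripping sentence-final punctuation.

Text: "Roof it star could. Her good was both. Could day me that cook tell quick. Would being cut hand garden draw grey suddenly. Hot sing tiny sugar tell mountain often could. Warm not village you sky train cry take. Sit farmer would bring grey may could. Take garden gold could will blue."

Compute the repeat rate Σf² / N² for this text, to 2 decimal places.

0.03

Frequencies: could:5, tell:2, would:2, garden:2, grey:2, take:2, roof:1, it:1, star:1, her:1, good:1, was:1, both:1, day:1, me:1, that:1, cook:1, quick:1, being:1, cut:1, … (23 more, each freq 1)
Σf² = 82; N² = 2704
Repeat rate = 82 / 2704 = 0.03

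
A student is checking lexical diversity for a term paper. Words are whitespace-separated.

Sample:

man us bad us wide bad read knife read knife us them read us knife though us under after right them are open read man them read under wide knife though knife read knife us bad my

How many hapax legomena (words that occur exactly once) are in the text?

5

Frequencies: us:6, read:6, knife:6, bad:3, them:3, man:2, wide:2, though:2, under:2, after:1, right:1, are:1, open:1, my:1
Hapax (freq=1): after, are, my, open, right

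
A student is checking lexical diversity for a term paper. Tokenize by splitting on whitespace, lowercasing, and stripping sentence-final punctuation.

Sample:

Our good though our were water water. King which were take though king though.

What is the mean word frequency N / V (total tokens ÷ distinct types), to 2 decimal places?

1.75

N = 14 tokens, V = 8 types.
Mean frequency = N / V = 14 / 8 = 1.75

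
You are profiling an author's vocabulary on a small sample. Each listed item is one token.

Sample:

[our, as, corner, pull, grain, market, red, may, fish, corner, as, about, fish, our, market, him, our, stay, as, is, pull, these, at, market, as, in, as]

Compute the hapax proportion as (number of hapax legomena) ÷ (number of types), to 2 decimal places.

Frequencies: as:5, our:3, market:3, corner:2, pull:2, fish:2, grain:1, red:1, may:1, about:1, him:1, stay:1, is:1, these:1, at:1, in:1
Hapax count = 10; type count = 16.
Ratio = 10 / 16 = 0.63

0.63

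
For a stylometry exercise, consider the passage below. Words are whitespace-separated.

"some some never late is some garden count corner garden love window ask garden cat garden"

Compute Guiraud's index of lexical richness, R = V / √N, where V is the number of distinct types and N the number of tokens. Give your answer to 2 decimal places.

2.75

N = 16, V = 11.
√N = 4.000000
R = 11 / 4.000000 = 2.75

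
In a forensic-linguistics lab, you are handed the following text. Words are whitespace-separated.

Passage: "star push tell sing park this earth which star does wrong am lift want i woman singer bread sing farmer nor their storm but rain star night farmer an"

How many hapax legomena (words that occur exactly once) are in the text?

Frequencies: star:3, sing:2, farmer:2, push:1, tell:1, park:1, this:1, earth:1, which:1, does:1, wrong:1, am:1, lift:1, want:1, i:1, woman:1, singer:1, bread:1, nor:1, their:1, … (5 more, each freq 1)
Hapax (freq=1): am, an, bread, but, does, earth, i, lift, night, nor, park, push, rain, singer, storm, tell, their, this, want, which, woman, wrong

22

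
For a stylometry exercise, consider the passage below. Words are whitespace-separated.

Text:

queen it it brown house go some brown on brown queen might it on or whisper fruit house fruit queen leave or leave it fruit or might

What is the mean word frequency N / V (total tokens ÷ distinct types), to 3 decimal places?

2.250

N = 27 tokens, V = 12 types.
Mean frequency = N / V = 27 / 12 = 2.250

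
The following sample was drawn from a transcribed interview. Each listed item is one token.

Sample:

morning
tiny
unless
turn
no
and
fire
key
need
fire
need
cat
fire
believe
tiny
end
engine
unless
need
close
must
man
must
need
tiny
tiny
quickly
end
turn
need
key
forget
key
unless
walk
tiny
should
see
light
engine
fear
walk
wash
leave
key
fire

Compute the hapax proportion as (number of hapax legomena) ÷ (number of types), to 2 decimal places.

Frequencies: tiny:5, need:5, fire:4, key:4, unless:3, turn:2, end:2, engine:2, must:2, walk:2, morning:1, no:1, and:1, cat:1, believe:1, close:1, man:1, quickly:1, forget:1, should:1, … (5 more, each freq 1)
Hapax count = 15; type count = 25.
Ratio = 15 / 25 = 0.60

0.60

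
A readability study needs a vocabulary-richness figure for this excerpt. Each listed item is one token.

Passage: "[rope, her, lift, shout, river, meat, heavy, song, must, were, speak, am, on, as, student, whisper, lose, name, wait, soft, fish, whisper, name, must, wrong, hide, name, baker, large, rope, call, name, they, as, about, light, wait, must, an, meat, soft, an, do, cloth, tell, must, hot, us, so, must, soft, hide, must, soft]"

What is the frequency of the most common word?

6

Frequencies: must:6, name:4, soft:4, rope:2, meat:2, as:2, whisper:2, wait:2, hide:2, an:2, her:1, lift:1, shout:1, river:1, heavy:1, song:1, were:1, speak:1, am:1, on:1, … (16 more, each freq 1)
Most common: 'must' with frequency 6.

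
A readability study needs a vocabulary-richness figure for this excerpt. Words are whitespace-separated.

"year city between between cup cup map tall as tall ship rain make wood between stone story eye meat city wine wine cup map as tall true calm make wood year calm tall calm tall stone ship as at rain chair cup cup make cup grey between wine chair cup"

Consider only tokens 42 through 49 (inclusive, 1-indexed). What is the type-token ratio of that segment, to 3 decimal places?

Segment tokens 42–49: cup, cup, make, cup, grey, between, wine, chair
Segment N = 8, segment V = 6.
TTR = 6 / 8 = 0.750

0.750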